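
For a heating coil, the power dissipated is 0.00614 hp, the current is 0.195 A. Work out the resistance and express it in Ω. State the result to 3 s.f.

120 Ω

Solving P = I²R for R: R = P/I².
P = 0.00614 hp = 4.579 W; I = 0.195 A.
R = 120.4 Ω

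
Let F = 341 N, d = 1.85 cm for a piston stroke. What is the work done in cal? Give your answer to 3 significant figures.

Directly: W = F·d.
F = 341 N; d = 1.85 cm = 0.01850 m.
W = 6.309 J  (the unit combination reduces to kg·m²/s² = J)
6.309 J × (1 cal / 4.184 J) = 1.508 cal

1.51 cal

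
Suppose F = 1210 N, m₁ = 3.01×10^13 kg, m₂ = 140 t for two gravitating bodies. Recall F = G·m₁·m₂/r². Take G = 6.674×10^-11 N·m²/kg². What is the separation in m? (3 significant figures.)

Solving F = G·m₁·m₂/r² for r: r = √(G·m₁m₂/F).
F = 1210 N; m₁ = 3.01×10^13 kg; m₂ = 140 t = 1.400×10^5 kg; G = 6.674×10^-11 N·m²/kg².
r = 482.1 m

482 m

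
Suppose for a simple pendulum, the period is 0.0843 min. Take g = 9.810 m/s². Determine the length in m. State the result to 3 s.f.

6.36 m

Rearranging T = 2π√(L/g) for L: L = g·(T/2π)².
T = 0.0843 min = 5.058 s; g = 9.810 m/s².
L = 6.357 m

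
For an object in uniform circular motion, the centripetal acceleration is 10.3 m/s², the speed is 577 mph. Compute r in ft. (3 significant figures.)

21200 ft

Solving a = v²/r for r: r = v²/a.
a = 10.3 m/s²; v = 577 mph = 257.9 m/s.
r = 6460 m
6460 m × (1 ft / 0.3048 m) = 21193 ft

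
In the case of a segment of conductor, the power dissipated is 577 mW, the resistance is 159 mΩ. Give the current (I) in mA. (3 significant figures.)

1900 mA

Rearranging: I = √(P/R).
P = 577 mW = 0.5770 W; R = 159 mΩ = 0.1590 Ω.
I = 1.905 A
1.905 A × (1 mA / 0.001000 A) = 1905 mA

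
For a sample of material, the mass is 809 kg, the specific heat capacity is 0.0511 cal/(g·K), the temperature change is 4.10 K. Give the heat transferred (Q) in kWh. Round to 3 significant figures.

Q is given directly by: Q = mcΔT.
m = 809 kg; c = 0.0511 cal/(g·K) = 213.8 J/(kg·K); ΔT = 4.10 K.
Q = 7.092×10^5 J
7.092×10^5 J × (1 kWh / 3.600×10^6 J) = 0.1970 kWh

0.197 kWh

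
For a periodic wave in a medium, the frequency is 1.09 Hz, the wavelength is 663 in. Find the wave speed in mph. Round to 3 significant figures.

41.1 mph

Directly: v = fλ.
f = 1.09 Hz; λ = 663 in = 16.84 m.
v = 18.36 m/s
18.36 m/s × (1 mph / 0.4470 m/s) = 41.06 mph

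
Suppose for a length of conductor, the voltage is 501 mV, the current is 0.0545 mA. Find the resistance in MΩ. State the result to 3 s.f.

0.00919 MΩ

From Ohm's law: R = V/I.
V = 501 mV = 0.5010 V; I = 0.0545 mA = 5.450×10^-5 A.
R = 9193 Ω
9193 Ω × (1 MΩ / 1.000×10^6 Ω) = 0.009193 MΩ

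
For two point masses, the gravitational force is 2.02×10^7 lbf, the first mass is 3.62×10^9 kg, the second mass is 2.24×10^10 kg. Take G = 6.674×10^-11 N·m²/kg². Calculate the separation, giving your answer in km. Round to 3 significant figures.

From Newton's law of gravitation: r = √(G·m₁m₂/F).
F = 2.02×10^7 lbf = 8.985×10^7 N; m₁ = 3.62×10^9 kg; m₂ = 2.24×10^10 kg; G = 6.674×10^-11 N·m²/kg².
r = 7.761 m
7.761 m × (1 km / 1000 m) = 0.007761 km

0.00776 km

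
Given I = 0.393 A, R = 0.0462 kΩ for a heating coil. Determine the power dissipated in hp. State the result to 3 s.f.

0.00957 hp

P is given directly by: P = I²R.
I = 0.393 A; R = 0.0462 kΩ = 46.20 Ω.
P = 7.136 W
7.136 W × (1 hp / 745.7 W) = 0.009569 hp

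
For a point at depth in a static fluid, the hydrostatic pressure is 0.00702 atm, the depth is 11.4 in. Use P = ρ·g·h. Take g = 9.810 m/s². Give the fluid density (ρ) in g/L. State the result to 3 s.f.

250 g/L

Rearranging P = ρ·g·h for ρ: ρ = P/(g·h).
P = 0.00702 atm = 711.3 Pa; h = 11.4 in = 0.2896 m; g = 9.810 m/s².
ρ = 250.4 kg/m³
Since 1 g/L = 1 kg/m³, 250.4 g/L.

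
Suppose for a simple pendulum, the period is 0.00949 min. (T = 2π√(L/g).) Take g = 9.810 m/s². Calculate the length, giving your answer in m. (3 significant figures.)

Solving T = 2π√(L/g) for L: L = g·(T/2π)².
T = 0.00949 min = 0.5694 s; g = 9.810 m/s².
L = 0.08056 m

0.0806 m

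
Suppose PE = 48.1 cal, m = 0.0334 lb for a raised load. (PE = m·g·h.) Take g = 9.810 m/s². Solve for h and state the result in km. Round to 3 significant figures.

1.35 km

Solving PE = m·g·h for h: h = PE/(m·g).
PE = 48.1 cal = 201.3 J; m = 0.0334 lb = 0.01515 kg; g = 9.810 m/s².
h = 1354 m
1354 m × (1 km / 1000 m) = 1.354 km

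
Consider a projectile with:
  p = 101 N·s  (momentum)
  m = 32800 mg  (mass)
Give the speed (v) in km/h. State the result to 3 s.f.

Rearranging p = m·v for v: v = p/m.
p = 101 N·s = 101.0 kg·m/s; m = 32800 mg = 0.03280 kg.
v = 3079 m/s
3079 m/s × (1 km/h / 0.2778 m/s) = 11085 km/h

11100 km/h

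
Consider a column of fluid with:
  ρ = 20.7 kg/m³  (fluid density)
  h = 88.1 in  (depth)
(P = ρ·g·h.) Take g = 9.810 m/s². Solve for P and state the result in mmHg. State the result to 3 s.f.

3.41 mmHg

Directly: P = ρgh.
ρ = 20.7 kg/m³; h = 88.1 in = 2.238 m; g = 9.810 m/s².
P = 454.4 Pa
454.4 Pa × (1 mmHg / 133.3 Pa) = 3.408 mmHg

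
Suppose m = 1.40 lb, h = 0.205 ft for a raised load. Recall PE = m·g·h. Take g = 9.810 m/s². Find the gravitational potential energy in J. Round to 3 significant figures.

Directly: PE = mgh.
m = 1.40 lb = 0.6350 kg; h = 0.205 ft = 0.06248 m; g = 9.810 m/s².
PE = 0.3893 J

0.389 J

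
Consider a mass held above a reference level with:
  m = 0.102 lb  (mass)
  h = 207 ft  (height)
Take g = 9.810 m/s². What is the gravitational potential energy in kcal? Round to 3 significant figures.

0.00684 kcal

PE is given directly by: PE = mgh.
m = 0.102 lb = 0.04627 kg; h = 207 ft = 63.09 m; g = 9.810 m/s².
PE = 28.64 J
28.64 J × (1 kcal / 4184 J) = 0.006844 kcal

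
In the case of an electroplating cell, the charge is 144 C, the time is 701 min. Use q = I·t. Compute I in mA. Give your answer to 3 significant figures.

Rearranging: I = q/t.
q = 144 C; t = 701 min = 42060 s.
I = 0.003424 A
0.003424 A × (1 mA / 0.001000 A) = 3.424 mA

3.42 mA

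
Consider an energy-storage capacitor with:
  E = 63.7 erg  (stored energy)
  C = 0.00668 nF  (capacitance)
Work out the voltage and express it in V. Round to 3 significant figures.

1380 V

Solving E = ½C·V² for V: V = √(2E/C).
E = 63.7 erg = 6.370×10^-6 J; C = 0.00668 nF = 6.680×10^-12 F.
V = 1381 V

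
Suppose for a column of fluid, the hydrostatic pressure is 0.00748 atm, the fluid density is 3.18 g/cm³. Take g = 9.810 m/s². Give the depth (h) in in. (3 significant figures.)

0.957 in

Rearranging: h = P/(ρ·g).
P = 0.00748 atm = 757.9 Pa; ρ = 3.18 g/cm³ = 3180 kg/m³; g = 9.810 m/s².
h = 0.02430 m
0.02430 m × (1 in / 0.02540 m) = 0.9565 in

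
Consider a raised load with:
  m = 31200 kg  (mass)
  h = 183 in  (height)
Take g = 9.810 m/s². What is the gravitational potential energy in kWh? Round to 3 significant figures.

0.395 kWh

PE is given directly by: PE = mgh.
m = 31200 kg; h = 183 in = 4.648 m; g = 9.810 m/s².
PE = 1.423×10^6 J  (the unit combination reduces to kg·m²/s² = J)
1.423×10^6 J × (1 kWh / 3.600×10^6 J) = 0.3952 kWh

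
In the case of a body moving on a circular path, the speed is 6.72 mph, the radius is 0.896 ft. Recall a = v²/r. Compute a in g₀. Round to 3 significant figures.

3.37 g₀

a is given directly by: a = v²/r.
v = 6.72 mph = 3.004 m/s; r = 0.896 ft = 0.2731 m.
a = 33.05 m/s²
33.05 m/s² × (1 g₀ / 9.807 m/s²) = 3.370 g₀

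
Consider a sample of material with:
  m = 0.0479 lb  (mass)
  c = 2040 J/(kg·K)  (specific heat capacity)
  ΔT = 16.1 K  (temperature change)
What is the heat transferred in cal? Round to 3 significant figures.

Q is given directly by: Q = mcΔT.
m = 0.0479 lb = 0.02173 kg; c = 2040 J/(kg·K); ΔT = 16.1 K.
Q = 713.6 J
713.6 J × (1 cal / 4.184 J) = 170.6 cal

171 cal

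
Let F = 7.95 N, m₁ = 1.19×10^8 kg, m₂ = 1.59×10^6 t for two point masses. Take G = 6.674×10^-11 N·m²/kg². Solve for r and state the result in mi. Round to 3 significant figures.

From Newton's law of gravitation: r = √(G·m₁m₂/F).
F = 7.95 N; m₁ = 1.19×10^8 kg; m₂ = 1.59×10^6 t = 1.590×10^9 kg; G = 6.674×10^-11 N·m²/kg².
r = 1260 m
1260 m × (1 mi / 1609 m) = 0.7831 mi

0.783 mi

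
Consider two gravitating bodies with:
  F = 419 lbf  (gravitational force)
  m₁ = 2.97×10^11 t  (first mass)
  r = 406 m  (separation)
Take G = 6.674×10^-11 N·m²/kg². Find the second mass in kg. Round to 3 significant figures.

From Newton's law of gravitation: m₂ = F·r²/(G·m₁).
F = 419 lbf = 1864 N; m₁ = 2.97×10^11 t = 2.970×10^14 kg; r = 406 m; G = 6.674×10^-11 N·m²/kg².
m₂ = 15499 kg

15500 kg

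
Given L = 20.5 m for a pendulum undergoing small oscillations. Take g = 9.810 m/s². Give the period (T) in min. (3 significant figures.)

0.151 min

T is given directly by: T = 2π√(L/g).
L = 20.5 m; g = 9.810 m/s².
T = 9.083 s
9.083 s × (1 min / 60.00 s) = 0.1514 min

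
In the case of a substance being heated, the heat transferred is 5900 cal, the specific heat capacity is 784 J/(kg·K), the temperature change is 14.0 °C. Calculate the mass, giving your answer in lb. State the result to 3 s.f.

4.96 lb

Rearranging: m = Q/(c·ΔT).
Q = 5900 cal = 24686 J; c = 784 J/(kg·K); ΔT = 14.0 °C = 14.00 K.
m = 2.249 kg
2.249 kg × (1 lb / 0.4536 kg) = 4.958 lb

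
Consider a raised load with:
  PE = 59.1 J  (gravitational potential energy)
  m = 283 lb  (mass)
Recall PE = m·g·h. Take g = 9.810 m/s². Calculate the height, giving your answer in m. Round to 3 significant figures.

Solving PE = m·g·h for h: h = PE/(m·g).
PE = 59.1 J; m = 283 lb = 128.4 kg; g = 9.810 m/s².
h = 0.04693 m

0.0469 m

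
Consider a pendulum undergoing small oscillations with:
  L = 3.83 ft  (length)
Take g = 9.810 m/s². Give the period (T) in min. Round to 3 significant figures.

0.0361 min

T is given directly by: T = 2π√(L/g).
L = 3.83 ft = 1.167 m; g = 9.810 m/s².
T = 2.167 s
2.167 s × (1 min / 60.00 s) = 0.03612 min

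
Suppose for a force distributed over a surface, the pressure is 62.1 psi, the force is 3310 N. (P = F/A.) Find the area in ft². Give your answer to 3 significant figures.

Rearranging: A = F/P.
P = 62.1 psi = 4.282×10^5 Pa; F = 3310 N.
A = 0.007731 m²
0.007731 m² × (1 ft² / 0.09290 m²) = 0.08321 ft²

0.0832 ft²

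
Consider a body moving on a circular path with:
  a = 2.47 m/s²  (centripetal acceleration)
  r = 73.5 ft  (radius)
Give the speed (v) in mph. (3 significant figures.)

Rearranging: v = √(a·r).
a = 2.47 m/s²; r = 73.5 ft = 22.40 m.
v = 7.439 m/s
7.439 m/s × (1 mph / 0.4470 m/s) = 16.64 mph

16.6 mph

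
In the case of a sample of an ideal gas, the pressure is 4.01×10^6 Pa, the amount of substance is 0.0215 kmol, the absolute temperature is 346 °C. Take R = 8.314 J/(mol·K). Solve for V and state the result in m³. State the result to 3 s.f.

0.0276 m³

Rearranging: V = nRT/P.
P = 4.01×10^6 Pa; n = 0.0215 kmol = 21.50 mol; T = 346 °C = 619.1 K; R = 8.314 J/(mol·K).
V = 0.02760 m³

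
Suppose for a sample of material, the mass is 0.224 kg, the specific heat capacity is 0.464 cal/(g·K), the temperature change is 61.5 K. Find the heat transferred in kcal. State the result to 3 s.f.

6.39 kcal

Q is given directly by: Q = mcΔT.
m = 0.224 kg; c = 0.464 cal/(g·K) = 1941 J/(kg·K); ΔT = 61.5 K.
Q = 26744 J  (the unit combination reduces to kg·m²/s² = J)
26744 J × (1 kcal / 4184 J) = 6.392 kcal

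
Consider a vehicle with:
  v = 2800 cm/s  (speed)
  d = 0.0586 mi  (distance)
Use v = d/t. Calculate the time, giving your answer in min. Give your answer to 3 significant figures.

Solving v = d/t for t: t = d/v.
v = 2800 cm/s = 28.00 m/s; d = 0.0586 mi = 94.31 m.
t = 3.368 s
3.368 s × (1 min / 60.00 s) = 0.05614 min

0.0561 min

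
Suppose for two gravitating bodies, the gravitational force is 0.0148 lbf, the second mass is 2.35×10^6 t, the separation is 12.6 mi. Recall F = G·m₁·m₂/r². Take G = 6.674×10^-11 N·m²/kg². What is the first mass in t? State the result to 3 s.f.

Rearranging: m₁ = F·r²/(G·m₂).
F = 0.0148 lbf = 0.06583 N; m₂ = 2.35×10^6 t = 2.350×10^9 kg; r = 12.6 mi = 20278 m; G = 6.674×10^-11 N·m²/kg².
m₁ = 1.726×10^8 kg
1.726×10^8 kg × (1 t / 1000 kg) = 1.726×10^5 t

1.73×10^5 t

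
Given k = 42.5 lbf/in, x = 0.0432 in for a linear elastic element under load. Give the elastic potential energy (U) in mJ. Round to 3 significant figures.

4.48 mJ

Directly: U = ½kx².
k = 42.5 lbf/in = 7443 N/m; x = 0.0432 in = 0.001097 m.
U = 0.004481 J  (the unit combination reduces to kg·m²/s² = J)
0.004481 J × (1 mJ / 0.001000 J) = 4.481 mJ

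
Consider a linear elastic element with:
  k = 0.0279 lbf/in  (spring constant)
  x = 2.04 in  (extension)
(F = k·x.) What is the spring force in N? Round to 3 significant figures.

0.253 N

From Hooke's law: F = kx.
k = 0.0279 lbf/in = 4.886 N/m; x = 2.04 in = 0.05182 m.
F = 0.2532 N  (the unit combination reduces to kg·m/s² = N)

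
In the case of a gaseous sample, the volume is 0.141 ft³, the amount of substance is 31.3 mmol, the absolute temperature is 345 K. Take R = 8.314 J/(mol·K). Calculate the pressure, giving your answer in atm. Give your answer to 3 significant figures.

P is given directly by: P = nRT/V.
V = 0.141 ft³ = 0.003993 m³; n = 31.3 mmol = 0.03130 mol; T = 345 K; R = 8.314 J/(mol·K).
P = 22486 Pa
22486 Pa × (1 atm / 1.013×10^5 Pa) = 0.2219 atm

0.222 atm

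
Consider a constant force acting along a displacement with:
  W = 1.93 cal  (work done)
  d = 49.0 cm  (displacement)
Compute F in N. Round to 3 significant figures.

Rearranging: F = W/d.
W = 1.93 cal = 8.075 J; d = 49.0 cm = 0.4900 m.
F = 16.48 N

16.5 N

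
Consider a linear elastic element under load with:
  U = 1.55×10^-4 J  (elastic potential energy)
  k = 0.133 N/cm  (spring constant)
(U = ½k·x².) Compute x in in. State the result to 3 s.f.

0.190 in

Rearranging: x = √(2U/k).
U = 1.55×10^-4 J; k = 0.133 N/cm = 13.30 N/m.
x = 0.004828 m
0.004828 m × (1 in / 0.02540 m) = 0.1901 in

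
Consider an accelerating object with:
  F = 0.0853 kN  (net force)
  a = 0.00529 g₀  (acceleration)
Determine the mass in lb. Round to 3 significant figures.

From Newton's second law: m = F/a.
F = 0.0853 kN = 85.30 N; a = 0.00529 g₀ = 0.05188 m/s².
m = 1644 kg
1644 kg × (1 lb / 0.4536 kg) = 3625 lb

3620 lb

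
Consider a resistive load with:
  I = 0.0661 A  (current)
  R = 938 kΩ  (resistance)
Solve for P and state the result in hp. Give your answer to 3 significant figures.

Directly: P = I²R.
I = 0.0661 A; R = 938 kΩ = 9.380×10^5 Ω.
P = 4098 W
4098 W × (1 hp / 745.7 W) = 5.496 hp

5.50 hp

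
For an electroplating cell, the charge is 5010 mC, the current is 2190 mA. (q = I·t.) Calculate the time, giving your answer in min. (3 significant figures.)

0.0381 min

Solving q = I·t for t: t = q/I.
q = 5010 mC = 5.010 C; I = 2190 mA = 2.190 A.
t = 2.288 s
2.288 s × (1 min / 60.00 s) = 0.03813 min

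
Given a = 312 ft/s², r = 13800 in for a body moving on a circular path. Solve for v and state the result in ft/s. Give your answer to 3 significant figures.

Solving a = v²/r for v: v = √(a·r).
a = 312 ft/s² = 95.10 m/s²; r = 13800 in = 350.5 m.
v = 182.6 m/s
182.6 m/s × (1 ft/s / 0.3048 m/s) = 599.0 ft/s

599 ft/s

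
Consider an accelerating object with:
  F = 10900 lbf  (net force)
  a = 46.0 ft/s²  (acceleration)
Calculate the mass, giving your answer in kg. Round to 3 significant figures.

From Newton's second law: m = F/a.
F = 10900 lbf = 48486 N; a = 46.0 ft/s² = 14.02 m/s².
m = 3458 kg

3460 kg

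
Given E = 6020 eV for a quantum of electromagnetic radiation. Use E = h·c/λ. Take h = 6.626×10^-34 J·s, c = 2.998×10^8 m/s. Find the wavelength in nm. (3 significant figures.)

0.206 nm

Solving E = h·c/λ for λ: λ = hc/E.
E = 6020 eV = 9.645×10^-16 J; h = 6.626×10^-34 J·s; c = 2.998×10^8 m/s.
λ = 2.060×10^-10 m
2.060×10^-10 m × (1 nm / 1.000×10^-9 m) = 0.2060 nm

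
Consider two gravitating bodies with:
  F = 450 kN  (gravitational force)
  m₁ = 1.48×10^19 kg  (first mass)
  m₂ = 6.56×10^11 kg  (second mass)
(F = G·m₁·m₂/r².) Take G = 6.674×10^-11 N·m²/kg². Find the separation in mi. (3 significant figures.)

23600 mi

Rearranging: r = √(G·m₁m₂/F).
F = 450 kN = 4.500×10^5 N; m₁ = 1.48×10^19 kg; m₂ = 6.56×10^11 kg; G = 6.674×10^-11 N·m²/kg².
r = 3.795×10^7 m
3.795×10^7 m × (1 mi / 1609 m) = 23579 mi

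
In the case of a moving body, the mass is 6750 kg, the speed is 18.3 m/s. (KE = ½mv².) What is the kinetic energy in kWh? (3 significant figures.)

Directly: KE = ½mv².
m = 6750 kg; v = 18.3 m/s.
KE = 1.130×10^6 J
1.130×10^6 J × (1 kWh / 3.600×10^6 J) = 0.3140 kWh

0.314 kWh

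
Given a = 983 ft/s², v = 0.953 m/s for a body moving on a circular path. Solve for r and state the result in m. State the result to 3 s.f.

Rearranging a = v²/r for r: r = v²/a.
a = 983 ft/s² = 299.6 m/s²; v = 0.953 m/s.
r = 0.003031 m

0.00303 m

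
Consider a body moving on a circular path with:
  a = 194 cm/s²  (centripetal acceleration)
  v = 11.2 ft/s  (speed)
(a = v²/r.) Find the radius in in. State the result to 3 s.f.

Rearranging a = v²/r for r: r = v²/a.
a = 194 cm/s² = 1.940 m/s²; v = 11.2 ft/s = 3.414 m/s.
r = 6.007 m
6.007 m × (1 in / 0.02540 m) = 236.5 in

236 in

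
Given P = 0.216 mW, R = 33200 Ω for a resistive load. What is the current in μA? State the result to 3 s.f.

80.7 μA

Rearranging: I = √(P/R).
P = 0.216 mW = 2.160×10^-4 W; R = 33200 Ω.
I = 8.066×10^-5 A
8.066×10^-5 A × (1 μA / 1.000×10^-6 A) = 80.66 μA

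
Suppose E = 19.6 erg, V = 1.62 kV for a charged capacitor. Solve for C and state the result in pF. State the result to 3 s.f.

Rearranging E = ½C·V² for C: C = 2E/V².
E = 19.6 erg = 1.960×10^-6 J; V = 1.62 kV = 1620 V.
C = 1.494×10^-12 F
1.494×10^-12 F × (1 pF / 1.000×10^-12 F) = 1.494 pF

1.49 pF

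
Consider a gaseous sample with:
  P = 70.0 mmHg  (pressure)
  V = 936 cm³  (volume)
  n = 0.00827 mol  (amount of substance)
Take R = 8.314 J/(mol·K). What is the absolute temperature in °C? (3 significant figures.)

Solving PV = nRT for T: T = PV/(nR).
P = 70.0 mmHg = 9333 Pa; V = 936 cm³ = 9.360×10^-4 m³; n = 0.00827 mol; R = 8.314 J/(mol·K).
T = 127.0 K
127.0 K − 273.15 = -146.1 °C

-146 °C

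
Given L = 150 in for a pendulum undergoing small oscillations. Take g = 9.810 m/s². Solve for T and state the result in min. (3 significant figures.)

Directly: T = 2π√(L/g).
L = 150 in = 3.810 m; g = 9.810 m/s².
T = 3.916 s
3.916 s × (1 min / 60.00 s) = 0.06526 min

0.0653 min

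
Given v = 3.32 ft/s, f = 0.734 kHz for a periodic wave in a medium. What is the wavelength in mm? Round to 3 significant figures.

Solving v = f·λ for λ: λ = v/f.
v = 3.32 ft/s = 1.012 m/s; f = 0.734 kHz = 734.0 Hz.
λ = 0.001379 m
0.001379 m × (1 mm / 0.001000 m) = 1.379 mm

1.38 mm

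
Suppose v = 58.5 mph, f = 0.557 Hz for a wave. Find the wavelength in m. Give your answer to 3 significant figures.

47.0 m

Rearranging v = f·λ for λ: λ = v/f.
v = 58.5 mph = 26.15 m/s; f = 0.557 Hz.
λ = 46.95 m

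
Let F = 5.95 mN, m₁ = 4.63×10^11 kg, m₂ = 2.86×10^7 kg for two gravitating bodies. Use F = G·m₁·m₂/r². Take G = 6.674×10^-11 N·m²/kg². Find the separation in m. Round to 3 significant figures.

Rearranging: r = √(G·m₁m₂/F).
F = 5.95 mN = 0.005950 N; m₁ = 4.63×10^11 kg; m₂ = 2.86×10^7 kg; G = 6.674×10^-11 N·m²/kg².
r = 3.854×10^5 m

3.85×10^5 m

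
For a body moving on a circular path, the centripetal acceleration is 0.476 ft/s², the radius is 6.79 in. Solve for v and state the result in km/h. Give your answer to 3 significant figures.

0.569 km/h

Rearranging: v = √(a·r).
a = 0.476 ft/s² = 0.1451 m/s²; r = 6.79 in = 0.1725 m.
v = 0.1582 m/s
0.1582 m/s × (1 km/h / 0.2778 m/s) = 0.5695 km/h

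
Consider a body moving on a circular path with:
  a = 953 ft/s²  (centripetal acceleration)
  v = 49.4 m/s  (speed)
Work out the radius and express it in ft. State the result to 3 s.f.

Rearranging a = v²/r for r: r = v²/a.
a = 953 ft/s² = 290.5 m/s²; v = 49.4 m/s.
r = 8.401 m
8.401 m × (1 ft / 0.3048 m) = 27.56 ft

27.6 ft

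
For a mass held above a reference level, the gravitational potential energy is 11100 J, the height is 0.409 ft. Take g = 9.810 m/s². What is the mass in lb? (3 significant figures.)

Rearranging: m = PE/(g·h).
PE = 11100 J; h = 0.409 ft = 0.1247 m; g = 9.810 m/s².
m = 9076 kg
9076 kg × (1 lb / 0.4536 kg) = 20010 lb

20000 lb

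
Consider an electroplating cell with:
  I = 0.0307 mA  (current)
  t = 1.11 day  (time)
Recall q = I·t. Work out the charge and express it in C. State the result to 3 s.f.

Directly: q = It.
I = 0.0307 mA = 3.070×10^-5 A; t = 1.11 day = 95904 s.
q = 2.944 C

2.94 C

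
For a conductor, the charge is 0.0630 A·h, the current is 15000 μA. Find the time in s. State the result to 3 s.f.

15100 s

Solving q = I·t for t: t = q/I.
q = 0.0630 A·h = 226.8 C; I = 15000 μA = 0.01500 A.
t = 15120 s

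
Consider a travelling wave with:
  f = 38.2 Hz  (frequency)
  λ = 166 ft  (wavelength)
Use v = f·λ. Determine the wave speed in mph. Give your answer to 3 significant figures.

4320 mph

v is given directly by: v = fλ.
f = 38.2 Hz; λ = 166 ft = 50.60 m.
v = 1933 m/s
1933 m/s × (1 mph / 0.4470 m/s) = 4324 mph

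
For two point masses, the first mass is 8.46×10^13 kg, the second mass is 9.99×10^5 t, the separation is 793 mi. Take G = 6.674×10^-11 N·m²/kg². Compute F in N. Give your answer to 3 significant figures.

3.46 N

From Newton's law of gravitation: F = Gm₁m₂/r².
m₁ = 8.46×10^13 kg; m₂ = 9.99×10^5 t = 9.990×10^8 kg; r = 793 mi = 1.276×10^6 m; G = 6.674×10^-11 N·m²/kg².
F = 3.463 N  (the unit combination reduces to kg·m/s² = N)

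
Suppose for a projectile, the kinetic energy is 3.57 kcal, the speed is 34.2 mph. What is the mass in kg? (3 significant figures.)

128 kg

Solving KE = ½mv² for m: m = 2·KE/v².
KE = 3.57 kcal = 14937 J; v = 34.2 mph = 15.29 m/s.
m = 127.8 kg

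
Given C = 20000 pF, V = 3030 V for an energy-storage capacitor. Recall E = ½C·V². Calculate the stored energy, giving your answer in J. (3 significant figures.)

Directly: E = ½CV².
C = 20000 pF = 2.000×10^-8 F; V = 3030 V.
E = 0.09181 J

0.0918 J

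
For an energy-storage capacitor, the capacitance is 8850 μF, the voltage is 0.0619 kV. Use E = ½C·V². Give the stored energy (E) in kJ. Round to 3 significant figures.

0.0170 kJ

E is given directly by: E = ½CV².
C = 8850 μF = 0.008850 F; V = 0.0619 kV = 61.90 V.
E = 16.95 J  (the unit combination reduces to kg·m²/s² = J)
16.95 J × (1 kJ / 1000 J) = 0.01695 kJ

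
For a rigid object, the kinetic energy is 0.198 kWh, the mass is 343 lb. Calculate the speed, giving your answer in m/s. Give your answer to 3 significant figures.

Solving KE = ½mv² for v: v = √(2·KE/m).
KE = 0.198 kWh = 7.128×10^5 J; m = 343 lb = 155.6 kg.
v = 95.72 m/s

95.7 m/s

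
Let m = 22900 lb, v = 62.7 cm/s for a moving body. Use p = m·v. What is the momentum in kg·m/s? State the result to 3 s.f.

Directly: p = mv.
m = 22900 lb = 10387 kg; v = 62.7 cm/s = 0.6270 m/s.
p = 6513 kg·m/s  (the unit combination reduces to kg·m/s = kg·m/s)

6510 kg·m/s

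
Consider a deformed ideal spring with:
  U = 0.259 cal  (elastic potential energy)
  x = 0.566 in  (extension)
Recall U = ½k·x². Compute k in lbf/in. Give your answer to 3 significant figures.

Rearranging: k = 2U/x².
U = 0.259 cal = 1.084 J; x = 0.566 in = 0.01438 m.
k = 10486 N/m
10486 N/m × (1 lbf/in / 175.1 N/m) = 59.88 lbf/in

59.9 lbf/in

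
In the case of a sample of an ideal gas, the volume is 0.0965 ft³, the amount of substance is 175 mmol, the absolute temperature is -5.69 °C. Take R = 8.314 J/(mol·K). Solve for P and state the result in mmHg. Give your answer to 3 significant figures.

P is given directly by: P = nRT/V.
V = 0.0965 ft³ = 0.002733 m³; n = 175 mmol = 0.1750 mol; T = -5.69 °C = 267.5 K; R = 8.314 J/(mol·K).
P = 1.424×10^5 Pa  (the unit combination reduces to kg/(m·s²) = Pa)
1.424×10^5 Pa × (1 mmHg / 133.3 Pa) = 1068 mmHg

1070 mmHg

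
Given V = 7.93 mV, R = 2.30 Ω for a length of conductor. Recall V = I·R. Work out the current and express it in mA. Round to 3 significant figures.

From Ohm's law: I = V/R.
V = 7.93 mV = 0.007930 V; R = 2.30 Ω.
I = 0.003448 A
0.003448 A × (1 mA / 0.001000 A) = 3.448 mA

3.45 mA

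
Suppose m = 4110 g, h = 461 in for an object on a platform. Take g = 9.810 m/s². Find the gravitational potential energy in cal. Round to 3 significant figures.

113 cal

Directly: PE = mgh.
m = 4110 g = 4.110 kg; h = 461 in = 11.71 m; g = 9.810 m/s².
PE = 472.1 J
472.1 J × (1 cal / 4.184 J) = 112.8 cal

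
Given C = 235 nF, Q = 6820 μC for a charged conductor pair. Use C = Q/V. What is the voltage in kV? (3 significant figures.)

Rearranging: V = Q/C.
C = 235 nF = 2.350×10^-7 F; Q = 6820 μC = 0.006820 C.
V = 29021 V  (the unit combination reduces to kg·m²/(A·s³) = V)
29021 V × (1 kV / 1000 V) = 29.02 kV

29.0 kV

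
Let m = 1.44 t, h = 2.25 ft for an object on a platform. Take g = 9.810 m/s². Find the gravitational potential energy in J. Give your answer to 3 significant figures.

PE is given directly by: PE = mgh.
m = 1.44 t = 1440 kg; h = 2.25 ft = 0.6858 m; g = 9.810 m/s².
PE = 9688 J  (the unit combination reduces to kg·m²/s² = J)

9690 J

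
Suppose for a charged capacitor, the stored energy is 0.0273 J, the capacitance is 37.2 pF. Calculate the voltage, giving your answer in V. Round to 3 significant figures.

Solving E = ½C·V² for V: V = √(2E/C).
E = 0.0273 J; C = 37.2 pF = 3.720×10^-11 F.
V = 38311 V  (the unit combination reduces to kg·m²/(A·s³) = V)

38300 V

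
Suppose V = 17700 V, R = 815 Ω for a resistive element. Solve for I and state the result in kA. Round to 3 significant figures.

From Ohm's law: I = V/R.
V = 17700 V; R = 815 Ω.
I = 21.72 A
21.72 A × (1 kA / 1000 A) = 0.02172 kA

0.0217 kA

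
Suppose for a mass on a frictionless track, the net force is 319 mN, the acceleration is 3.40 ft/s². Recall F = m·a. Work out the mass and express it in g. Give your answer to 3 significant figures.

308 g

Rearranging F = m·a for m: m = F/a.
F = 319 mN = 0.3190 N; a = 3.40 ft/s² = 1.036 m/s².
m = 0.3078 kg
0.3078 kg × (1 g / 0.001000 kg) = 307.8 g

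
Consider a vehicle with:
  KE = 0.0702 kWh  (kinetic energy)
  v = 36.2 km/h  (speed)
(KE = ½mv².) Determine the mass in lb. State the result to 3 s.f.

11000 lb

Rearranging KE = ½mv² for m: m = 2·KE/v².
KE = 0.0702 kWh = 2.527×10^5 J; v = 36.2 km/h = 10.06 m/s.
m = 4999 kg
4999 kg × (1 lb / 0.4536 kg) = 11020 lb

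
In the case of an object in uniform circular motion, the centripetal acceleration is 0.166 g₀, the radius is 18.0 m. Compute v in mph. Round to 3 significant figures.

12.1 mph

Rearranging: v = √(a·r).
a = 0.166 g₀ = 1.628 m/s²; r = 18.0 m.
v = 5.413 m/s
5.413 m/s × (1 mph / 0.4470 m/s) = 12.11 mph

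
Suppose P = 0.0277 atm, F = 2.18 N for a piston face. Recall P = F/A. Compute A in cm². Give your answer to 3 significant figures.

Solving P = F/A for A: A = F/P.
P = 0.0277 atm = 2807 Pa; F = 2.18 N.
A = 7.767×10^-4 m²
7.767×10^-4 m² × (1 cm² / 1.000×10^-4 m²) = 7.767 cm²

7.77 cm²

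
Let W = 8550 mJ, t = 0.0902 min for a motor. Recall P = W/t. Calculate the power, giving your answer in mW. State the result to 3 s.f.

Directly: P = W/t.
W = 8550 mJ = 8.550 J; t = 0.0902 min = 5.412 s.
P = 1.580 W
1.580 W × (1 mW / 0.001000 W) = 1580 mW

1580 mW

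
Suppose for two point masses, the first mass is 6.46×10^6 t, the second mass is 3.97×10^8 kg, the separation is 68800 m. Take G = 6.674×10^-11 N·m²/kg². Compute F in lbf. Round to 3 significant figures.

0.00813 lbf

From Newton's law of gravitation: F = Gm₁m₂/r².
m₁ = 6.46×10^6 t = 6.460×10^9 kg; m₂ = 3.97×10^8 kg; r = 68800 m; G = 6.674×10^-11 N·m²/kg².
F = 0.03616 N
0.03616 N × (1 lbf / 4.448 N) = 0.008129 lbf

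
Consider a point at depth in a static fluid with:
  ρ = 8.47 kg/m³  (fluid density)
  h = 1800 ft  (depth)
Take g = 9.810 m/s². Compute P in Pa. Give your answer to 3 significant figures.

45600 Pa

Directly: P = ρgh.
ρ = 8.47 kg/m³; h = 1800 ft = 548.6 m; g = 9.810 m/s².
P = 45587 Pa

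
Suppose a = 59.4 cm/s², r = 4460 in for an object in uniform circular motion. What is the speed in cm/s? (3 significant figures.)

820 cm/s

Rearranging a = v²/r for v: v = √(a·r).
a = 59.4 cm/s² = 0.5940 m/s²; r = 4460 in = 113.3 m.
v = 8.203 m/s
8.203 m/s × (1 cm/s / 0.01000 m/s) = 820.3 cm/s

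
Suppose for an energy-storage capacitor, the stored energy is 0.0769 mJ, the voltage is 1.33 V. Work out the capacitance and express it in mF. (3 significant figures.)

Solving E = ½C·V² for C: C = 2E/V².
E = 0.0769 mJ = 7.690×10^-5 J; V = 1.33 V.
C = 8.695×10^-5 F
8.695×10^-5 F × (1 mF / 0.001000 F) = 0.08695 mF

0.0869 mF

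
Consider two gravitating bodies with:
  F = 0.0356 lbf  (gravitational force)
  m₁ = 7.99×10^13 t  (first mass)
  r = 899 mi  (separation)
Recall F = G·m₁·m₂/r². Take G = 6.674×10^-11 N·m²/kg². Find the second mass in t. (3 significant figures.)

62.2 t

From Newton's law of gravitation: m₂ = F·r²/(G·m₁).
F = 0.0356 lbf = 0.1584 N; m₁ = 7.99×10^13 t = 7.990×10^16 kg; r = 899 mi = 1.447×10^6 m; G = 6.674×10^-11 N·m²/kg².
m₂ = 62161 kg
62161 kg × (1 t / 1000 kg) = 62.16 t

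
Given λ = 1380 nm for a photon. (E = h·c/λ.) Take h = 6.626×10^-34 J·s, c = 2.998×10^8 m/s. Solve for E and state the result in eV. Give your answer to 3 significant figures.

0.898 eV

Directly: E = hc/λ.
λ = 1380 nm = 1.380×10^-6 m; h = 6.626×10^-34 J·s; c = 2.998×10^8 m/s.
E = 1.439×10^-19 J  (the unit combination reduces to kg·m²/s² = J)
1.439×10^-19 J × (1 eV / 1.602×10^-19 J) = 0.8984 eV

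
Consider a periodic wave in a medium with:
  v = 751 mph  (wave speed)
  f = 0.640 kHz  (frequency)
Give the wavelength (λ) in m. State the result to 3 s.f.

Rearranging v = f·λ for λ: λ = v/f.
v = 751 mph = 335.7 m/s; f = 0.640 kHz = 640.0 Hz.
λ = 0.5246 m

0.525 m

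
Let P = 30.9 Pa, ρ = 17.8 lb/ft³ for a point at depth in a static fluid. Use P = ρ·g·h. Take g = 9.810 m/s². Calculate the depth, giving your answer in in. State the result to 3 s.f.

0.435 in

Rearranging: h = P/(ρ·g).
P = 30.9 Pa; ρ = 17.8 lb/ft³ = 285.1 kg/m³; g = 9.810 m/s².
h = 0.01105 m
0.01105 m × (1 in / 0.02540 m) = 0.4349 in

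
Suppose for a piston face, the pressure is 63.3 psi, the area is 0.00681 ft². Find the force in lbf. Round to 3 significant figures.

Solving P = F/A for F: F = P·A.
P = 63.3 psi = 4.364×10^5 Pa; A = 0.00681 ft² = 6.327×10^-4 m².
F = 276.1 N
276.1 N × (1 lbf / 4.448 N) = 62.07 lbf

62.1 lbf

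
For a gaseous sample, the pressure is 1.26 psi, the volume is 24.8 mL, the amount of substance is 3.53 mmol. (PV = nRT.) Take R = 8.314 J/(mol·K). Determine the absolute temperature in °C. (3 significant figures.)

From the ideal-gas law: T = PV/(nR).
P = 1.26 psi = 8687 Pa; V = 24.8 mL = 2.480×10^-5 m³; n = 3.53 mmol = 0.003530 mol; R = 8.314 J/(mol·K).
T = 7.341 K
7.341 K − 273.15 = -265.8 °C

-266 °C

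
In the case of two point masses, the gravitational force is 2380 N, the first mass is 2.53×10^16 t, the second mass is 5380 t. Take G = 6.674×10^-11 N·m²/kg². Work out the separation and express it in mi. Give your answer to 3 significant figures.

1210 mi

From Newton's law of gravitation: r = √(G·m₁m₂/F).
F = 2380 N; m₁ = 2.53×10^16 t = 2.530×10^19 kg; m₂ = 5380 t = 5.380×10^6 kg; G = 6.674×10^-11 N·m²/kg².
r = 1.954×10^6 m
1.954×10^6 m × (1 mi / 1609 m) = 1214 mi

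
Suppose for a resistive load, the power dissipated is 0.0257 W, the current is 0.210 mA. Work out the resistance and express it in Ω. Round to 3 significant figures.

5.83×10^5 Ω

Rearranging: R = P/I².
P = 0.0257 W; I = 0.210 mA = 2.100×10^-4 A.
R = 5.828×10^5 Ω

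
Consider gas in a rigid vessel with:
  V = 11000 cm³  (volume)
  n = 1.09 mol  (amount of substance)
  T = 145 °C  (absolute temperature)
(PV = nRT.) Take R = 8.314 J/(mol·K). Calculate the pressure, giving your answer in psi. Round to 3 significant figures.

50.0 psi

Directly: P = nRT/V.
V = 11000 cm³ = 0.01100 m³; n = 1.09 mol; T = 145 °C = 418.1 K; R = 8.314 J/(mol·K).
P = 3.445×10^5 Pa
3.445×10^5 Pa × (1 psi / 6895 Pa) = 49.96 psi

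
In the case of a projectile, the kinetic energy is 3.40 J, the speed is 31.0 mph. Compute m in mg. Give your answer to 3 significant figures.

Solving KE = ½mv² for m: m = 2·KE/v².
KE = 3.40 J; v = 31.0 mph = 13.86 m/s.
m = 0.03541 kg
0.03541 kg × (1 mg / 1.000×10^-6 kg) = 35407 mg

35400 mg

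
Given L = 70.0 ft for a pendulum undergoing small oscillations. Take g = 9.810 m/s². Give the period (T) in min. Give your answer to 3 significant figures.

T is given directly by: T = 2π√(L/g).
L = 70.0 ft = 21.34 m; g = 9.810 m/s².
T = 9.266 s
9.266 s × (1 min / 60.00 s) = 0.1544 min

0.154 min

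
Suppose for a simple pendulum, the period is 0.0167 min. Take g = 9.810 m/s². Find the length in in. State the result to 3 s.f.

9.82 in

Solving T = 2π√(L/g) for L: L = g·(T/2π)².
T = 0.0167 min = 1.002 s; g = 9.810 m/s².
L = 0.2495 m
0.2495 m × (1 in / 0.02540 m) = 9.822 in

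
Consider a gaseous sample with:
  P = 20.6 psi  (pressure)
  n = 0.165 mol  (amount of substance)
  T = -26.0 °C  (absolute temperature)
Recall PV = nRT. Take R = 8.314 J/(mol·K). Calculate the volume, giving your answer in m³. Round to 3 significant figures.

0.00239 m³

From the ideal-gas law: V = nRT/P.
P = 20.6 psi = 1.420×10^5 Pa; n = 0.165 mol; T = -26.0 °C = 247.1 K; R = 8.314 J/(mol·K).
V = 0.002387 m³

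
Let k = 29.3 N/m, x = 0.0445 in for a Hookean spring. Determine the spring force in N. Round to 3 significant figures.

From Hooke's law: F = kx.
k = 29.3 N/m; x = 0.0445 in = 0.001130 m.
F = 0.03312 N

0.0331 N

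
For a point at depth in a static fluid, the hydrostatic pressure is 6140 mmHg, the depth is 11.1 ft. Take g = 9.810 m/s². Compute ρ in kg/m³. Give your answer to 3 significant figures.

Rearranging P = ρ·g·h for ρ: ρ = P/(g·h).
P = 6140 mmHg = 8.186×10^5 Pa; h = 11.1 ft = 3.383 m; g = 9.810 m/s².
ρ = 24664 kg/m³

24700 kg/m³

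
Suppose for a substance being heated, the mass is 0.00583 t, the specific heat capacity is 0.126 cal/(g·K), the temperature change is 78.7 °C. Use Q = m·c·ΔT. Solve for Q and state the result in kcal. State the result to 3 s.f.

Q is given directly by: Q = mcΔT.
m = 0.00583 t = 5.830 kg; c = 0.126 cal/(g·K) = 527.2 J/(kg·K); ΔT = 78.7 °C = 78.70 K.
Q = 2.419×10^5 J
2.419×10^5 J × (1 kcal / 4184 J) = 57.81 kcal

57.8 kcal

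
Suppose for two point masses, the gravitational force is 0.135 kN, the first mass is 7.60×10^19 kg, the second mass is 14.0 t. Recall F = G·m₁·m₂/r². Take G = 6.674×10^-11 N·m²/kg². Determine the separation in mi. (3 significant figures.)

From Newton's law of gravitation: r = √(G·m₁m₂/F).
F = 0.135 kN = 135.0 N; m₁ = 7.60×10^19 kg; m₂ = 14.0 t = 14000 kg; G = 6.674×10^-11 N·m²/kg².
r = 7.253×10^5 m
7.253×10^5 m × (1 mi / 1609 m) = 450.7 mi

451 mi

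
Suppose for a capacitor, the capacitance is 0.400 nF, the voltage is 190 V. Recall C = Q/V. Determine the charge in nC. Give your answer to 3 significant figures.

Rearranging: Q = CV.
C = 0.400 nF = 4.000×10^-10 F; V = 190 V.
Q = 7.600×10^-8 C
7.600×10^-8 C × (1 nC / 1.000×10^-9 C) = 76.00 nC

76.0 nC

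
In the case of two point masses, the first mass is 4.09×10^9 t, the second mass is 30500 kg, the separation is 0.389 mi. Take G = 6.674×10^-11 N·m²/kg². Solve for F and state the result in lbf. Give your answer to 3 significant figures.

F is given directly by: F = Gm₁m₂/r².
m₁ = 4.09×10^9 t = 4.090×10^12 kg; m₂ = 30500 kg; r = 0.389 mi = 626.0 m; G = 6.674×10^-11 N·m²/kg².
F = 21.24 N  (the unit combination reduces to kg·m/s² = N)
21.24 N × (1 lbf / 4.448 N) = 4.776 lbf

4.78 lbf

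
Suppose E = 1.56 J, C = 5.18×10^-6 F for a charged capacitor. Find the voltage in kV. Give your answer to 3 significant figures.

Solving E = ½C·V² for V: V = √(2E/C).
E = 1.56 J; C = 5.18×10^-6 F.
V = 776.1 V
776.1 V × (1 kV / 1000 V) = 0.7761 kV

0.776 kV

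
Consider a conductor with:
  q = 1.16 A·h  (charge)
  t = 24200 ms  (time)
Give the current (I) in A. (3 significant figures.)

173 A

Solving q = I·t for I: I = q/t.
q = 1.16 A·h = 4176 C; t = 24200 ms = 24.20 s.
I = 172.6 A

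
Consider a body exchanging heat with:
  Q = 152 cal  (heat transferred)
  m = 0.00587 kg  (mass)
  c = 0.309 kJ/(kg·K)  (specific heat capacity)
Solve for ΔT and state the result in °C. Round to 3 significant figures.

Solving Q = m·c·ΔT for ΔT: ΔT = Q/(m·c).
Q = 152 cal = 636.0 J; m = 0.00587 kg; c = 0.309 kJ/(kg·K) = 309.0 J/(kg·K).
ΔT = 350.6 K
Since 1 °C = 1 K, 350.6 °C.

351 °C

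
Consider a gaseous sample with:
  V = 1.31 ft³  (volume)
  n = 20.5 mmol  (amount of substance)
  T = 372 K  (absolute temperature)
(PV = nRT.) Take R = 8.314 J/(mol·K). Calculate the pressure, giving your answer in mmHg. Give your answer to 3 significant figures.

12.8 mmHg

From the ideal-gas law: P = nRT/V.
V = 1.31 ft³ = 0.03710 m³; n = 20.5 mmol = 0.02050 mol; T = 372 K; R = 8.314 J/(mol·K).
P = 1709 Pa  (the unit combination reduces to kg/(m·s²) = Pa)
1709 Pa × (1 mmHg / 133.3 Pa) = 12.82 mmHg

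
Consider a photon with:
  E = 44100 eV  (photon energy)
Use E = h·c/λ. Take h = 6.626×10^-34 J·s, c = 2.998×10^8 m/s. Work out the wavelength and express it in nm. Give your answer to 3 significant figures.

Solving E = h·c/λ for λ: λ = hc/E.
E = 44100 eV = 7.066×10^-15 J; h = 6.626×10^-34 J·s; c = 2.998×10^8 m/s.
λ = 2.811×10^-11 m
2.811×10^-11 m × (1 nm / 1.000×10^-9 m) = 0.02811 nm

0.0281 nm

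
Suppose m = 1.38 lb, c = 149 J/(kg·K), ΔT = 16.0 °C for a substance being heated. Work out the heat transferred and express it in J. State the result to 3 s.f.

1490 J

Directly: Q = mcΔT.
m = 1.38 lb = 0.6260 kg; c = 149 J/(kg·K); ΔT = 16.0 °C = 16.00 K.
Q = 1492 J  (the unit combination reduces to kg·m²/s² = J)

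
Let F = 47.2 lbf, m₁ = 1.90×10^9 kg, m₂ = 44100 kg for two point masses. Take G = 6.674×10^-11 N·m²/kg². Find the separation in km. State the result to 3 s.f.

0.00516 km

Rearranging: r = √(G·m₁m₂/F).
F = 47.2 lbf = 210.0 N; m₁ = 1.90×10^9 kg; m₂ = 44100 kg; G = 6.674×10^-11 N·m²/kg².
r = 5.161 m
5.161 m × (1 km / 1000 m) = 0.005161 km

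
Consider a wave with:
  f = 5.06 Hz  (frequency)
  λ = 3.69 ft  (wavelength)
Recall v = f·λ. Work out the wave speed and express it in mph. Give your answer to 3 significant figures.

Directly: v = fλ.
f = 5.06 Hz; λ = 3.69 ft = 1.125 m.
v = 5.691 m/s
5.691 m/s × (1 mph / 0.4470 m/s) = 12.73 mph

12.7 mph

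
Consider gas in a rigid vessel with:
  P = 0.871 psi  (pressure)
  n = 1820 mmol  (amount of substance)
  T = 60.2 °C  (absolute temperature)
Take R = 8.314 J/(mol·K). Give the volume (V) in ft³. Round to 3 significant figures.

Solving PV = nRT for V: V = nRT/P.
P = 0.871 psi = 6005 Pa; n = 1820 mmol = 1.820 mol; T = 60.2 °C = 333.3 K; R = 8.314 J/(mol·K).
V = 0.8399 m³
0.8399 m³ × (1 ft³ / 0.02832 m³) = 29.66 ft³

29.7 ft³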